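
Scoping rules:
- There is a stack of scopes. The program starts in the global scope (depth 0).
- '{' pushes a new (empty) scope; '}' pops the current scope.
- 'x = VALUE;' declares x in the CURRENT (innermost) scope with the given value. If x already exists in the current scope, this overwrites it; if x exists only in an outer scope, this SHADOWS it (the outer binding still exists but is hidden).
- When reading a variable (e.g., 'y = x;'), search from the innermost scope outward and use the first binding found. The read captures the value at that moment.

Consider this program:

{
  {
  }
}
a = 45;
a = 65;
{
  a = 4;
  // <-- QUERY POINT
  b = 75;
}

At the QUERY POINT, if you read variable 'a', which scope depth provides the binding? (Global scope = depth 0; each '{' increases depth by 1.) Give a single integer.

Answer: 1

Derivation:
Step 1: enter scope (depth=1)
Step 2: enter scope (depth=2)
Step 3: exit scope (depth=1)
Step 4: exit scope (depth=0)
Step 5: declare a=45 at depth 0
Step 6: declare a=65 at depth 0
Step 7: enter scope (depth=1)
Step 8: declare a=4 at depth 1
Visible at query point: a=4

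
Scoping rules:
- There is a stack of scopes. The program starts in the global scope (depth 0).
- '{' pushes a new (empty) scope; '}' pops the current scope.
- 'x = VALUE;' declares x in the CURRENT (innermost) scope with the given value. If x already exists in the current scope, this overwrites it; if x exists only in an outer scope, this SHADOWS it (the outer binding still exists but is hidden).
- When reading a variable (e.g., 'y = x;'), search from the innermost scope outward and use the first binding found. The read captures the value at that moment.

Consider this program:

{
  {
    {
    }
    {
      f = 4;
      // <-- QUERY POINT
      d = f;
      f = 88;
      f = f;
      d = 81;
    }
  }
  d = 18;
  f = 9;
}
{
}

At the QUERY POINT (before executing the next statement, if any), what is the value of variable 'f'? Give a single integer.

Step 1: enter scope (depth=1)
Step 2: enter scope (depth=2)
Step 3: enter scope (depth=3)
Step 4: exit scope (depth=2)
Step 5: enter scope (depth=3)
Step 6: declare f=4 at depth 3
Visible at query point: f=4

Answer: 4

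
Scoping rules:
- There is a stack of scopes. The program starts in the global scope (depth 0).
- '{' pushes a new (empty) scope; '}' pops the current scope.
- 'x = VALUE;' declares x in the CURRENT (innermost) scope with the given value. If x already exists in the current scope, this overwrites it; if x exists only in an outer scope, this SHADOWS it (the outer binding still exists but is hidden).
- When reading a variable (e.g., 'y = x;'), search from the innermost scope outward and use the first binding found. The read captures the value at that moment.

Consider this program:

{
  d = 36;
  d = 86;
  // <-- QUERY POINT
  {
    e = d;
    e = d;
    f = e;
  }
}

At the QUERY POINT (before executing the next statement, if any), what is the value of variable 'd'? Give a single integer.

Step 1: enter scope (depth=1)
Step 2: declare d=36 at depth 1
Step 3: declare d=86 at depth 1
Visible at query point: d=86

Answer: 86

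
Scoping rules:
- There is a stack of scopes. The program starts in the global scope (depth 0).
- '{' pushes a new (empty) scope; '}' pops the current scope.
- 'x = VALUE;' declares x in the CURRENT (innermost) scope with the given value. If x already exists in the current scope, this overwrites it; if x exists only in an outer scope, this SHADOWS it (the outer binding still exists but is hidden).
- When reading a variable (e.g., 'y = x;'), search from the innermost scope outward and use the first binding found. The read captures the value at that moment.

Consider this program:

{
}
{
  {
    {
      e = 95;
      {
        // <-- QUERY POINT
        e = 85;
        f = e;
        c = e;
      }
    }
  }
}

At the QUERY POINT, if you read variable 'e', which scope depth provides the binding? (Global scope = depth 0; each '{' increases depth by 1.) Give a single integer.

Step 1: enter scope (depth=1)
Step 2: exit scope (depth=0)
Step 3: enter scope (depth=1)
Step 4: enter scope (depth=2)
Step 5: enter scope (depth=3)
Step 6: declare e=95 at depth 3
Step 7: enter scope (depth=4)
Visible at query point: e=95

Answer: 3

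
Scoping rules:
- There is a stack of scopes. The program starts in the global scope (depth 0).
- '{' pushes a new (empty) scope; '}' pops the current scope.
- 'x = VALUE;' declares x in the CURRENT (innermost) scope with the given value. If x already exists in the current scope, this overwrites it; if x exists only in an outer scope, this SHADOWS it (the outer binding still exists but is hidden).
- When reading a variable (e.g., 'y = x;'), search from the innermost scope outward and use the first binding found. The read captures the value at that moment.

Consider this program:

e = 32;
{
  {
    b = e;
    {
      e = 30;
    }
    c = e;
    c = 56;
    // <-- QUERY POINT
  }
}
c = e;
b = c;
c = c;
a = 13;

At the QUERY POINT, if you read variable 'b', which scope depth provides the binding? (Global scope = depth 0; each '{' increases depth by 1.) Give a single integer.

Step 1: declare e=32 at depth 0
Step 2: enter scope (depth=1)
Step 3: enter scope (depth=2)
Step 4: declare b=(read e)=32 at depth 2
Step 5: enter scope (depth=3)
Step 6: declare e=30 at depth 3
Step 7: exit scope (depth=2)
Step 8: declare c=(read e)=32 at depth 2
Step 9: declare c=56 at depth 2
Visible at query point: b=32 c=56 e=32

Answer: 2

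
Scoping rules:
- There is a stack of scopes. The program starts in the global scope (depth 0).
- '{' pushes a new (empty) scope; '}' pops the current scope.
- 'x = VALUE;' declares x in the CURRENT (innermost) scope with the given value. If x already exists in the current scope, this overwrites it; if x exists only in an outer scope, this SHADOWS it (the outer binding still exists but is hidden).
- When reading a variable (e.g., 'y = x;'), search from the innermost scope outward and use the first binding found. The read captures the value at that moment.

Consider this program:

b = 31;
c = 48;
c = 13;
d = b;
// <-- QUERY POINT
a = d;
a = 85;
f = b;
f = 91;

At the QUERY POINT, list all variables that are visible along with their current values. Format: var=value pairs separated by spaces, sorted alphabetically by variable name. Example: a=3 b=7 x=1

Answer: b=31 c=13 d=31

Derivation:
Step 1: declare b=31 at depth 0
Step 2: declare c=48 at depth 0
Step 3: declare c=13 at depth 0
Step 4: declare d=(read b)=31 at depth 0
Visible at query point: b=31 c=13 d=31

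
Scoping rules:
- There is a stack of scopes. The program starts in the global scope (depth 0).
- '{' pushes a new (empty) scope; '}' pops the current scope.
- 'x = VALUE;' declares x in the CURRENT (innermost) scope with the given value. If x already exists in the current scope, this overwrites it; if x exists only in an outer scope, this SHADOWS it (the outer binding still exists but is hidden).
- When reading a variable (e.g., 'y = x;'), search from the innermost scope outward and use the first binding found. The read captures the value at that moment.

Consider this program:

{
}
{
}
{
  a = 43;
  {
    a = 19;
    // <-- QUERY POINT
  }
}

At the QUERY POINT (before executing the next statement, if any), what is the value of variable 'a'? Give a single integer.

Step 1: enter scope (depth=1)
Step 2: exit scope (depth=0)
Step 3: enter scope (depth=1)
Step 4: exit scope (depth=0)
Step 5: enter scope (depth=1)
Step 6: declare a=43 at depth 1
Step 7: enter scope (depth=2)
Step 8: declare a=19 at depth 2
Visible at query point: a=19

Answer: 19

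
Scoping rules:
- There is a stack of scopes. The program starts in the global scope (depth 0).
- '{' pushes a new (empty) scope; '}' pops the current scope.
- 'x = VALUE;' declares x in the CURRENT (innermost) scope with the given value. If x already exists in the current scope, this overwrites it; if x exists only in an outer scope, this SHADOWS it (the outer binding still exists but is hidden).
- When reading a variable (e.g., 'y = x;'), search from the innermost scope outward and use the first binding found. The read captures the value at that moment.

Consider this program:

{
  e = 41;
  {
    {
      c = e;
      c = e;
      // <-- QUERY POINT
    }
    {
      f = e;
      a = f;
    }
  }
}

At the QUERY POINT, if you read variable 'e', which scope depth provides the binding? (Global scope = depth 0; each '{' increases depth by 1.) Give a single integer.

Step 1: enter scope (depth=1)
Step 2: declare e=41 at depth 1
Step 3: enter scope (depth=2)
Step 4: enter scope (depth=3)
Step 5: declare c=(read e)=41 at depth 3
Step 6: declare c=(read e)=41 at depth 3
Visible at query point: c=41 e=41

Answer: 1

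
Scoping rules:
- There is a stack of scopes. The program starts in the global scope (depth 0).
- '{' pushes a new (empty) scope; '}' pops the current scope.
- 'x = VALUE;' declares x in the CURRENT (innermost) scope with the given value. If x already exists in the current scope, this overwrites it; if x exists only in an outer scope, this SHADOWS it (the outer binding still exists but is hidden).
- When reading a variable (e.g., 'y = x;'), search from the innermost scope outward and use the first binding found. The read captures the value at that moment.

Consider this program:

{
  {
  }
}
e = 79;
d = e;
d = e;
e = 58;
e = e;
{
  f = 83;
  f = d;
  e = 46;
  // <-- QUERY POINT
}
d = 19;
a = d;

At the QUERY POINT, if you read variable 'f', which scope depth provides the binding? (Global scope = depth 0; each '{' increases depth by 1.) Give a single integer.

Step 1: enter scope (depth=1)
Step 2: enter scope (depth=2)
Step 3: exit scope (depth=1)
Step 4: exit scope (depth=0)
Step 5: declare e=79 at depth 0
Step 6: declare d=(read e)=79 at depth 0
Step 7: declare d=(read e)=79 at depth 0
Step 8: declare e=58 at depth 0
Step 9: declare e=(read e)=58 at depth 0
Step 10: enter scope (depth=1)
Step 11: declare f=83 at depth 1
Step 12: declare f=(read d)=79 at depth 1
Step 13: declare e=46 at depth 1
Visible at query point: d=79 e=46 f=79

Answer: 1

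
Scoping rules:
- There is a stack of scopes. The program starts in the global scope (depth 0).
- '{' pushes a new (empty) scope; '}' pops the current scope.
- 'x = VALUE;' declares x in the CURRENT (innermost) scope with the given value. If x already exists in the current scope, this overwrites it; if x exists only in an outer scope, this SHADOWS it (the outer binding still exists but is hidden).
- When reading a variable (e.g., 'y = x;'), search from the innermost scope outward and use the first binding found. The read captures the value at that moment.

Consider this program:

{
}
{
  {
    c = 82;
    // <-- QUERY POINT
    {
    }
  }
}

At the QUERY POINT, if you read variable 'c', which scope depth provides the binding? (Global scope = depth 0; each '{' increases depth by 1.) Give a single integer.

Step 1: enter scope (depth=1)
Step 2: exit scope (depth=0)
Step 3: enter scope (depth=1)
Step 4: enter scope (depth=2)
Step 5: declare c=82 at depth 2
Visible at query point: c=82

Answer: 2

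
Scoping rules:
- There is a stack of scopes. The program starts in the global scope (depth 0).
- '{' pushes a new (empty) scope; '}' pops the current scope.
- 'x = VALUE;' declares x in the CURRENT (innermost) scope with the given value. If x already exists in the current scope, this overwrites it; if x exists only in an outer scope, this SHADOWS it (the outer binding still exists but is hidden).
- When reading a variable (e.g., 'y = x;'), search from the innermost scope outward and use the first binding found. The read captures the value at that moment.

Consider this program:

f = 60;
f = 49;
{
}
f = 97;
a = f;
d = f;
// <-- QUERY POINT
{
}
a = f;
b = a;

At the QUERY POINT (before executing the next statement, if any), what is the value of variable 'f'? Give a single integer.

Answer: 97

Derivation:
Step 1: declare f=60 at depth 0
Step 2: declare f=49 at depth 0
Step 3: enter scope (depth=1)
Step 4: exit scope (depth=0)
Step 5: declare f=97 at depth 0
Step 6: declare a=(read f)=97 at depth 0
Step 7: declare d=(read f)=97 at depth 0
Visible at query point: a=97 d=97 f=97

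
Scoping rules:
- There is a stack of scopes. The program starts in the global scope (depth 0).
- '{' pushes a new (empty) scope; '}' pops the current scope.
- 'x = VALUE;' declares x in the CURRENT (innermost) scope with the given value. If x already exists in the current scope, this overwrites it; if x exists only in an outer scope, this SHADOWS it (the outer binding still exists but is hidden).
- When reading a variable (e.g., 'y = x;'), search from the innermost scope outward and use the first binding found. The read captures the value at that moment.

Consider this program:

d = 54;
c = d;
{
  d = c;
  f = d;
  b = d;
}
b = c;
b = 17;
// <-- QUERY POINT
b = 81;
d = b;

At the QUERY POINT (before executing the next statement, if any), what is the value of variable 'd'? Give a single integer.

Answer: 54

Derivation:
Step 1: declare d=54 at depth 0
Step 2: declare c=(read d)=54 at depth 0
Step 3: enter scope (depth=1)
Step 4: declare d=(read c)=54 at depth 1
Step 5: declare f=(read d)=54 at depth 1
Step 6: declare b=(read d)=54 at depth 1
Step 7: exit scope (depth=0)
Step 8: declare b=(read c)=54 at depth 0
Step 9: declare b=17 at depth 0
Visible at query point: b=17 c=54 d=54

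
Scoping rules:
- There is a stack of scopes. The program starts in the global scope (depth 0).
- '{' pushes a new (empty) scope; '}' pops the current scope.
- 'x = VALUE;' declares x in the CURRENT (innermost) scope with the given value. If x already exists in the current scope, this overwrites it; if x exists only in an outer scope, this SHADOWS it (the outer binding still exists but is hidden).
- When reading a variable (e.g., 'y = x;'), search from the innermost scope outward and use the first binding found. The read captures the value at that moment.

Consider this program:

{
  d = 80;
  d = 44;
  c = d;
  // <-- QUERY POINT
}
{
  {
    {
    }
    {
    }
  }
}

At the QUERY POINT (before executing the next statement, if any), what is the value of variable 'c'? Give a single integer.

Step 1: enter scope (depth=1)
Step 2: declare d=80 at depth 1
Step 3: declare d=44 at depth 1
Step 4: declare c=(read d)=44 at depth 1
Visible at query point: c=44 d=44

Answer: 44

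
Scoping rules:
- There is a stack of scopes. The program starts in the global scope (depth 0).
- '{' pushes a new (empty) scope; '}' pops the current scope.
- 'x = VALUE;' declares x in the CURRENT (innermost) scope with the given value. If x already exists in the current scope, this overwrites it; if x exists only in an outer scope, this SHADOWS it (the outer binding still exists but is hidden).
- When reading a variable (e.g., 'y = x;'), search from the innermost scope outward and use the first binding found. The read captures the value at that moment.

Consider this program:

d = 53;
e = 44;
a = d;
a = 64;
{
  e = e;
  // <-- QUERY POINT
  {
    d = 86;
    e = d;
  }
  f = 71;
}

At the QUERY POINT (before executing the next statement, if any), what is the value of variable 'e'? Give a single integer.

Step 1: declare d=53 at depth 0
Step 2: declare e=44 at depth 0
Step 3: declare a=(read d)=53 at depth 0
Step 4: declare a=64 at depth 0
Step 5: enter scope (depth=1)
Step 6: declare e=(read e)=44 at depth 1
Visible at query point: a=64 d=53 e=44

Answer: 44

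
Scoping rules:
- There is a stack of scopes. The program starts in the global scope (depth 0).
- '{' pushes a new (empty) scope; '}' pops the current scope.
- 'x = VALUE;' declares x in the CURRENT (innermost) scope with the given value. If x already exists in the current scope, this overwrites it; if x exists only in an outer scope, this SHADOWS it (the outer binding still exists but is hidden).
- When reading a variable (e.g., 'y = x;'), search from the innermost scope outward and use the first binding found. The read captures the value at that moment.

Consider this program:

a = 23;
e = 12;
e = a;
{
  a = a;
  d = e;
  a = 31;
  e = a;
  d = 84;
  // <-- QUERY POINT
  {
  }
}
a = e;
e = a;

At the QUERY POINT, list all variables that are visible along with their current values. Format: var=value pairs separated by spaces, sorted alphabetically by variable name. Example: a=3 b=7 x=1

Answer: a=31 d=84 e=31

Derivation:
Step 1: declare a=23 at depth 0
Step 2: declare e=12 at depth 0
Step 3: declare e=(read a)=23 at depth 0
Step 4: enter scope (depth=1)
Step 5: declare a=(read a)=23 at depth 1
Step 6: declare d=(read e)=23 at depth 1
Step 7: declare a=31 at depth 1
Step 8: declare e=(read a)=31 at depth 1
Step 9: declare d=84 at depth 1
Visible at query point: a=31 d=84 e=31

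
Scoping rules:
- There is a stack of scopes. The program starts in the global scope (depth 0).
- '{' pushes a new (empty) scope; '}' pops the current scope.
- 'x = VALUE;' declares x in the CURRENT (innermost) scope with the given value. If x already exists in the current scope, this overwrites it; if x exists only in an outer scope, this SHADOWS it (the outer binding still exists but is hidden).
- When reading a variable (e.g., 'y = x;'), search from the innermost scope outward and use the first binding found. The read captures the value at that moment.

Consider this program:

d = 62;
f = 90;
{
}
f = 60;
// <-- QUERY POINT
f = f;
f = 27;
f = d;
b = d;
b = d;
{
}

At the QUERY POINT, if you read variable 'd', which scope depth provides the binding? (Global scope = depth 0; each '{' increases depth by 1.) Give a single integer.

Step 1: declare d=62 at depth 0
Step 2: declare f=90 at depth 0
Step 3: enter scope (depth=1)
Step 4: exit scope (depth=0)
Step 5: declare f=60 at depth 0
Visible at query point: d=62 f=60

Answer: 0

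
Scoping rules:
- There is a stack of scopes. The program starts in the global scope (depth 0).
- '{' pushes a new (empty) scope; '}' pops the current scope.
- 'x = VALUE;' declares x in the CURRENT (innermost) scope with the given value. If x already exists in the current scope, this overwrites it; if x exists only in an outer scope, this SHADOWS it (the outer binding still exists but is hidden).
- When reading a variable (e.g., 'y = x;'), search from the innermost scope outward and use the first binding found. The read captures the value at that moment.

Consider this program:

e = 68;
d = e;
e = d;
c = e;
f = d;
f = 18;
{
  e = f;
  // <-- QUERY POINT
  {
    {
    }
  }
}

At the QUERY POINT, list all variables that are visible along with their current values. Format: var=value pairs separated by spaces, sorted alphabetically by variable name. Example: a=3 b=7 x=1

Step 1: declare e=68 at depth 0
Step 2: declare d=(read e)=68 at depth 0
Step 3: declare e=(read d)=68 at depth 0
Step 4: declare c=(read e)=68 at depth 0
Step 5: declare f=(read d)=68 at depth 0
Step 6: declare f=18 at depth 0
Step 7: enter scope (depth=1)
Step 8: declare e=(read f)=18 at depth 1
Visible at query point: c=68 d=68 e=18 f=18

Answer: c=68 d=68 e=18 f=18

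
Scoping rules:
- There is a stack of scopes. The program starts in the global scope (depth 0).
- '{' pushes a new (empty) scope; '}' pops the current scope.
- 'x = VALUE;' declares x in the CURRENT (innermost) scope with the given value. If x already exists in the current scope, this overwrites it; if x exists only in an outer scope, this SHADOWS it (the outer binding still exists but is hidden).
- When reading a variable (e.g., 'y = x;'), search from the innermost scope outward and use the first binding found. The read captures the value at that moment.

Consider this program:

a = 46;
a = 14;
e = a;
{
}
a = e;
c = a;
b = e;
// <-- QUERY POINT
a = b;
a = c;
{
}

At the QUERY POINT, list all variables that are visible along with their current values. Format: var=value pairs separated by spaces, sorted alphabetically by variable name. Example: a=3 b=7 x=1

Answer: a=14 b=14 c=14 e=14

Derivation:
Step 1: declare a=46 at depth 0
Step 2: declare a=14 at depth 0
Step 3: declare e=(read a)=14 at depth 0
Step 4: enter scope (depth=1)
Step 5: exit scope (depth=0)
Step 6: declare a=(read e)=14 at depth 0
Step 7: declare c=(read a)=14 at depth 0
Step 8: declare b=(read e)=14 at depth 0
Visible at query point: a=14 b=14 c=14 e=14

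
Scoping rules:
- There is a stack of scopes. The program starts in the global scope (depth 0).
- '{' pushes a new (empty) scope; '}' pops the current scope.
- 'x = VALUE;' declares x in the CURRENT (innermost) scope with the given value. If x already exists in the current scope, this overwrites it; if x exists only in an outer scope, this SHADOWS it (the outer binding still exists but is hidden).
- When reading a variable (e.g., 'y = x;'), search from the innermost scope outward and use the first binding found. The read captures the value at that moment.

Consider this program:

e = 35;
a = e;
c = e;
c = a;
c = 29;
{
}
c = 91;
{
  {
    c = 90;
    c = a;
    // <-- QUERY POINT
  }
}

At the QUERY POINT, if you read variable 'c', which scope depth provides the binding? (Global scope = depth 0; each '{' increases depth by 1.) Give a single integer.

Answer: 2

Derivation:
Step 1: declare e=35 at depth 0
Step 2: declare a=(read e)=35 at depth 0
Step 3: declare c=(read e)=35 at depth 0
Step 4: declare c=(read a)=35 at depth 0
Step 5: declare c=29 at depth 0
Step 6: enter scope (depth=1)
Step 7: exit scope (depth=0)
Step 8: declare c=91 at depth 0
Step 9: enter scope (depth=1)
Step 10: enter scope (depth=2)
Step 11: declare c=90 at depth 2
Step 12: declare c=(read a)=35 at depth 2
Visible at query point: a=35 c=35 e=35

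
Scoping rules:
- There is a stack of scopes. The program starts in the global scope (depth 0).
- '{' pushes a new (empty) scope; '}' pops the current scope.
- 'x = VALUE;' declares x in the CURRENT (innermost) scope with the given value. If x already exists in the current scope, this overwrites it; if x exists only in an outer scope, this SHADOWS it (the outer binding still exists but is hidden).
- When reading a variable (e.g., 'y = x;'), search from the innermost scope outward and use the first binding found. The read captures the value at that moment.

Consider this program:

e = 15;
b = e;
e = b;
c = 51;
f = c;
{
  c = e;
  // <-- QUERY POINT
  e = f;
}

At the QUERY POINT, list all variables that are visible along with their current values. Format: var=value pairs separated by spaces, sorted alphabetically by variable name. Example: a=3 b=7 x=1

Step 1: declare e=15 at depth 0
Step 2: declare b=(read e)=15 at depth 0
Step 3: declare e=(read b)=15 at depth 0
Step 4: declare c=51 at depth 0
Step 5: declare f=(read c)=51 at depth 0
Step 6: enter scope (depth=1)
Step 7: declare c=(read e)=15 at depth 1
Visible at query point: b=15 c=15 e=15 f=51

Answer: b=15 c=15 e=15 f=51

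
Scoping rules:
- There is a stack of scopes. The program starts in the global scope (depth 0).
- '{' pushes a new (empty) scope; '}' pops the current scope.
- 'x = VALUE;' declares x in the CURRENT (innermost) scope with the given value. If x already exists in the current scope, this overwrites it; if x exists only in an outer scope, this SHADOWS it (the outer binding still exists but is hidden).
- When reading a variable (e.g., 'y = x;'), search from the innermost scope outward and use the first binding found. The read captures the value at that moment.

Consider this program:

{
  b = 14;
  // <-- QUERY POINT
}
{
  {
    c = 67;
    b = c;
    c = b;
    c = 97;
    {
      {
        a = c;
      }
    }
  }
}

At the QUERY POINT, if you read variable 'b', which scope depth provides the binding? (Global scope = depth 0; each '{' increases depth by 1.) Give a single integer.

Step 1: enter scope (depth=1)
Step 2: declare b=14 at depth 1
Visible at query point: b=14

Answer: 1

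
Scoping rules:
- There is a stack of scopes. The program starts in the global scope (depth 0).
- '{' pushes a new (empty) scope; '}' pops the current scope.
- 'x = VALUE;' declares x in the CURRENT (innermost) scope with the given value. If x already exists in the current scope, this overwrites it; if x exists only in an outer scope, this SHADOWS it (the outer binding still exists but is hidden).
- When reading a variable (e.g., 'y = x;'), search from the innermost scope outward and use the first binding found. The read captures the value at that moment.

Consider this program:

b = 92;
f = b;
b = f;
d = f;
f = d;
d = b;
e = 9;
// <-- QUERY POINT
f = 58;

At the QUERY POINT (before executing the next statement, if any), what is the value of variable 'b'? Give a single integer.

Step 1: declare b=92 at depth 0
Step 2: declare f=(read b)=92 at depth 0
Step 3: declare b=(read f)=92 at depth 0
Step 4: declare d=(read f)=92 at depth 0
Step 5: declare f=(read d)=92 at depth 0
Step 6: declare d=(read b)=92 at depth 0
Step 7: declare e=9 at depth 0
Visible at query point: b=92 d=92 e=9 f=92

Answer: 92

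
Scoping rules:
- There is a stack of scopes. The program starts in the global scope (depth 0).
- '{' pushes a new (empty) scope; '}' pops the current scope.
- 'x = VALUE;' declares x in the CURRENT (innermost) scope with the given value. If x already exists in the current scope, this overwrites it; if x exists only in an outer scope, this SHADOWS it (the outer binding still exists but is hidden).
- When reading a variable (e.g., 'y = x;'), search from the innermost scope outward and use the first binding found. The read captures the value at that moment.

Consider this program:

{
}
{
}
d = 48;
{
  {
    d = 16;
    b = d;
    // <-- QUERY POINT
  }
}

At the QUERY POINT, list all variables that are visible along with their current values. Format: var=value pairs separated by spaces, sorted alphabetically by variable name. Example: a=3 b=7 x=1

Answer: b=16 d=16

Derivation:
Step 1: enter scope (depth=1)
Step 2: exit scope (depth=0)
Step 3: enter scope (depth=1)
Step 4: exit scope (depth=0)
Step 5: declare d=48 at depth 0
Step 6: enter scope (depth=1)
Step 7: enter scope (depth=2)
Step 8: declare d=16 at depth 2
Step 9: declare b=(read d)=16 at depth 2
Visible at query point: b=16 d=16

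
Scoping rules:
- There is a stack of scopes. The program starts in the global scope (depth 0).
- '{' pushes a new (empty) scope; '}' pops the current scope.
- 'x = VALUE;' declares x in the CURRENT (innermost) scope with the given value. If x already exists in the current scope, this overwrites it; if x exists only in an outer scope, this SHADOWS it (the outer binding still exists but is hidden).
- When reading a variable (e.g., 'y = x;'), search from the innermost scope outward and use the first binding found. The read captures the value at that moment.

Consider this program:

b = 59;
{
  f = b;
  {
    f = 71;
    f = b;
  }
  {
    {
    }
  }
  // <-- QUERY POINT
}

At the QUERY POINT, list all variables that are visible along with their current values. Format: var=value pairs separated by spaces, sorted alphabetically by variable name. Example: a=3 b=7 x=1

Step 1: declare b=59 at depth 0
Step 2: enter scope (depth=1)
Step 3: declare f=(read b)=59 at depth 1
Step 4: enter scope (depth=2)
Step 5: declare f=71 at depth 2
Step 6: declare f=(read b)=59 at depth 2
Step 7: exit scope (depth=1)
Step 8: enter scope (depth=2)
Step 9: enter scope (depth=3)
Step 10: exit scope (depth=2)
Step 11: exit scope (depth=1)
Visible at query point: b=59 f=59

Answer: b=59 f=59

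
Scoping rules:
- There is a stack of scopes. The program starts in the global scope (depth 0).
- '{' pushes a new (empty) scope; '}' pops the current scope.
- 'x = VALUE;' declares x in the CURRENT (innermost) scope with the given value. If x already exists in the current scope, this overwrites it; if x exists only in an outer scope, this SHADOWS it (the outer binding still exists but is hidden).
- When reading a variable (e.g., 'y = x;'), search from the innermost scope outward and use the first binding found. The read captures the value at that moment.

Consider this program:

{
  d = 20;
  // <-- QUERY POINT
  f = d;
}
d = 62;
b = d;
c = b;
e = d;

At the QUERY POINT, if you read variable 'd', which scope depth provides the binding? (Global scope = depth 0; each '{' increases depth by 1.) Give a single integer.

Step 1: enter scope (depth=1)
Step 2: declare d=20 at depth 1
Visible at query point: d=20

Answer: 1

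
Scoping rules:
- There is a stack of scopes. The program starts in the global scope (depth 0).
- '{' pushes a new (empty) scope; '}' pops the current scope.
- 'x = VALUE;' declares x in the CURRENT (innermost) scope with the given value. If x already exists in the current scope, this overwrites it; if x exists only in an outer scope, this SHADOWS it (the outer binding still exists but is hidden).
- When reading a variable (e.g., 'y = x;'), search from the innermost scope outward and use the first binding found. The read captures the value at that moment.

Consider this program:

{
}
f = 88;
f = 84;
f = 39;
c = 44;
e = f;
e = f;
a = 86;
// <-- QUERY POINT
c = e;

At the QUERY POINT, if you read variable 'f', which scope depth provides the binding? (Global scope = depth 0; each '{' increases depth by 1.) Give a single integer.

Answer: 0

Derivation:
Step 1: enter scope (depth=1)
Step 2: exit scope (depth=0)
Step 3: declare f=88 at depth 0
Step 4: declare f=84 at depth 0
Step 5: declare f=39 at depth 0
Step 6: declare c=44 at depth 0
Step 7: declare e=(read f)=39 at depth 0
Step 8: declare e=(read f)=39 at depth 0
Step 9: declare a=86 at depth 0
Visible at query point: a=86 c=44 e=39 f=39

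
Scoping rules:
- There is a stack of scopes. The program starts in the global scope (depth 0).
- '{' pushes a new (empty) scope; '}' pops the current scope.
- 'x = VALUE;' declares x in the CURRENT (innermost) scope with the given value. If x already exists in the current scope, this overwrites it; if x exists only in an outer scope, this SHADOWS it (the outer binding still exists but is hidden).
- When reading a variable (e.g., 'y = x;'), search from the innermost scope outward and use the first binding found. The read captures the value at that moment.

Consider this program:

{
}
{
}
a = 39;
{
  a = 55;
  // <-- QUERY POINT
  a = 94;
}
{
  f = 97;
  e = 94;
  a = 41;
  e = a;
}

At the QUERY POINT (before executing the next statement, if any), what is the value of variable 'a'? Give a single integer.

Answer: 55

Derivation:
Step 1: enter scope (depth=1)
Step 2: exit scope (depth=0)
Step 3: enter scope (depth=1)
Step 4: exit scope (depth=0)
Step 5: declare a=39 at depth 0
Step 6: enter scope (depth=1)
Step 7: declare a=55 at depth 1
Visible at query point: a=55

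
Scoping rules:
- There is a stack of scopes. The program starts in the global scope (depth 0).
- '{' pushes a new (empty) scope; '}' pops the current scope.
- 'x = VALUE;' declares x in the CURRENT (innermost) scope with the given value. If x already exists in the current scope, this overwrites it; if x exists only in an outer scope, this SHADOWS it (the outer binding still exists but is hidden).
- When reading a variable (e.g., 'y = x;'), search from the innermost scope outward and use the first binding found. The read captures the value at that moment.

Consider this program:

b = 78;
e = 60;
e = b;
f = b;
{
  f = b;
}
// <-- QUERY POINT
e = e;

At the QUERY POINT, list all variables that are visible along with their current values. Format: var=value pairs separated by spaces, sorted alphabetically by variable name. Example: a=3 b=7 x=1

Answer: b=78 e=78 f=78

Derivation:
Step 1: declare b=78 at depth 0
Step 2: declare e=60 at depth 0
Step 3: declare e=(read b)=78 at depth 0
Step 4: declare f=(read b)=78 at depth 0
Step 5: enter scope (depth=1)
Step 6: declare f=(read b)=78 at depth 1
Step 7: exit scope (depth=0)
Visible at query point: b=78 e=78 f=78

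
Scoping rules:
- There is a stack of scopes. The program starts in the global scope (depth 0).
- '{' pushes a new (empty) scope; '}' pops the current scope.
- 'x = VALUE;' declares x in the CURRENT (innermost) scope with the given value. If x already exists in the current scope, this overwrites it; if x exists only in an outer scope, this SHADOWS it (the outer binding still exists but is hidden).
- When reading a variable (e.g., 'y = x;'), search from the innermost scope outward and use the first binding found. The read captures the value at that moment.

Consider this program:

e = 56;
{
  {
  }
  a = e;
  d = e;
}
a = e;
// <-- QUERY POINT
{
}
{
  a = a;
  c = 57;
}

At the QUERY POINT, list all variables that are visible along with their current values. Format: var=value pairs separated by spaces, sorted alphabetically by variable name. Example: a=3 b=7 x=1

Step 1: declare e=56 at depth 0
Step 2: enter scope (depth=1)
Step 3: enter scope (depth=2)
Step 4: exit scope (depth=1)
Step 5: declare a=(read e)=56 at depth 1
Step 6: declare d=(read e)=56 at depth 1
Step 7: exit scope (depth=0)
Step 8: declare a=(read e)=56 at depth 0
Visible at query point: a=56 e=56

Answer: a=56 e=56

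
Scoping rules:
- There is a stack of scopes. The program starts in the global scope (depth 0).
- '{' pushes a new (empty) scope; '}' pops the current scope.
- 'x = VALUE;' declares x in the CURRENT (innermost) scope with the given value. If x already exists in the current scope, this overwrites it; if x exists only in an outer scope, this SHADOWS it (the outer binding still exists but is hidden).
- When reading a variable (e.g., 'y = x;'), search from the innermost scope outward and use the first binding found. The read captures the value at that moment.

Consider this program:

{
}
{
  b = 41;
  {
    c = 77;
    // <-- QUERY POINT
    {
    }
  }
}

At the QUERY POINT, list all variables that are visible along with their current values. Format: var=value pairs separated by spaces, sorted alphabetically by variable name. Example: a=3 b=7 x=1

Answer: b=41 c=77

Derivation:
Step 1: enter scope (depth=1)
Step 2: exit scope (depth=0)
Step 3: enter scope (depth=1)
Step 4: declare b=41 at depth 1
Step 5: enter scope (depth=2)
Step 6: declare c=77 at depth 2
Visible at query point: b=41 c=77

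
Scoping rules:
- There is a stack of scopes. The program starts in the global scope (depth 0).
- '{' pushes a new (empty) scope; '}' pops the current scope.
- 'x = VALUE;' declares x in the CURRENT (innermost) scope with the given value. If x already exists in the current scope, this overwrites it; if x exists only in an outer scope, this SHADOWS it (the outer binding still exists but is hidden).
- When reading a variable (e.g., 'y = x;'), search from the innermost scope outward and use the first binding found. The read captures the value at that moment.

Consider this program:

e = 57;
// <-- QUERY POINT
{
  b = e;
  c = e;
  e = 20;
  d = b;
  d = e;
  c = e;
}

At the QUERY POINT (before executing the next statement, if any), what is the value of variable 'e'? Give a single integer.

Answer: 57

Derivation:
Step 1: declare e=57 at depth 0
Visible at query point: e=57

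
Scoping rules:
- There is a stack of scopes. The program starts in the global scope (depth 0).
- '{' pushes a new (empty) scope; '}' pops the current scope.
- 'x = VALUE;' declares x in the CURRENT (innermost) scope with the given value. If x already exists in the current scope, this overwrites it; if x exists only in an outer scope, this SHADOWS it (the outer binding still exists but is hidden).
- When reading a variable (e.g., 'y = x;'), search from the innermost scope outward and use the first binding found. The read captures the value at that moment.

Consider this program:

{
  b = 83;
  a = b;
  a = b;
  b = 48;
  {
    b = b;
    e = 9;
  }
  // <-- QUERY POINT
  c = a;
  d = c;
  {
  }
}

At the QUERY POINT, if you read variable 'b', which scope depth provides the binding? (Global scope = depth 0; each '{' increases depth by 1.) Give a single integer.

Step 1: enter scope (depth=1)
Step 2: declare b=83 at depth 1
Step 3: declare a=(read b)=83 at depth 1
Step 4: declare a=(read b)=83 at depth 1
Step 5: declare b=48 at depth 1
Step 6: enter scope (depth=2)
Step 7: declare b=(read b)=48 at depth 2
Step 8: declare e=9 at depth 2
Step 9: exit scope (depth=1)
Visible at query point: a=83 b=48

Answer: 1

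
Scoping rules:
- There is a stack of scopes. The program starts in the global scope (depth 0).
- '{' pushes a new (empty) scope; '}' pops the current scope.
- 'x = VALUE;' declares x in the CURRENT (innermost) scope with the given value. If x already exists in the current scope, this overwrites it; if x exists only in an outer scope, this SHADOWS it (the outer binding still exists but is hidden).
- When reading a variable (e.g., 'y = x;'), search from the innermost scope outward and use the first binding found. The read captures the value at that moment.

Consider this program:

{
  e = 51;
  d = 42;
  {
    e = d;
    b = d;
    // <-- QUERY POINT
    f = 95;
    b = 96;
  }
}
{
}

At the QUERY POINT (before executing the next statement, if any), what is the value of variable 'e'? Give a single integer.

Answer: 42

Derivation:
Step 1: enter scope (depth=1)
Step 2: declare e=51 at depth 1
Step 3: declare d=42 at depth 1
Step 4: enter scope (depth=2)
Step 5: declare e=(read d)=42 at depth 2
Step 6: declare b=(read d)=42 at depth 2
Visible at query point: b=42 d=42 e=42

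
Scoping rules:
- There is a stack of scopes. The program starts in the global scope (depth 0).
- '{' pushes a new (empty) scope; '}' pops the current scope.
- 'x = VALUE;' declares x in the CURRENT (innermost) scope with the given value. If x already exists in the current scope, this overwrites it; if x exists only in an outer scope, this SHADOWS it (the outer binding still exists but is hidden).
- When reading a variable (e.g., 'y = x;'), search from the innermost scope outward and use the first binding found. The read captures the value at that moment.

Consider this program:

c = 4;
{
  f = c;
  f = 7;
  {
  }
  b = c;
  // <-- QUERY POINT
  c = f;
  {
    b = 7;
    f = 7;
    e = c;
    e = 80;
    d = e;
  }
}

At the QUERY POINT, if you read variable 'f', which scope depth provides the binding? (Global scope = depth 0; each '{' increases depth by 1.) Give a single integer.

Step 1: declare c=4 at depth 0
Step 2: enter scope (depth=1)
Step 3: declare f=(read c)=4 at depth 1
Step 4: declare f=7 at depth 1
Step 5: enter scope (depth=2)
Step 6: exit scope (depth=1)
Step 7: declare b=(read c)=4 at depth 1
Visible at query point: b=4 c=4 f=7

Answer: 1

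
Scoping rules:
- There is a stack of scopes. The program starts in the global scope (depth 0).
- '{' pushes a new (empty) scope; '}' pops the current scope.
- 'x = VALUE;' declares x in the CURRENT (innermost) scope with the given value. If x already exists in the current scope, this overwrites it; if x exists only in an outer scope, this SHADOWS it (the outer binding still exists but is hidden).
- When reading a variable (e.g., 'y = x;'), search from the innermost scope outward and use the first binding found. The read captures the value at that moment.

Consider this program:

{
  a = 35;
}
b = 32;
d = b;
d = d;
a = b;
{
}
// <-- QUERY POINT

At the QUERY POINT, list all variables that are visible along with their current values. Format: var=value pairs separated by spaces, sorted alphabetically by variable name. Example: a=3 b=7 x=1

Step 1: enter scope (depth=1)
Step 2: declare a=35 at depth 1
Step 3: exit scope (depth=0)
Step 4: declare b=32 at depth 0
Step 5: declare d=(read b)=32 at depth 0
Step 6: declare d=(read d)=32 at depth 0
Step 7: declare a=(read b)=32 at depth 0
Step 8: enter scope (depth=1)
Step 9: exit scope (depth=0)
Visible at query point: a=32 b=32 d=32

Answer: a=32 b=32 d=32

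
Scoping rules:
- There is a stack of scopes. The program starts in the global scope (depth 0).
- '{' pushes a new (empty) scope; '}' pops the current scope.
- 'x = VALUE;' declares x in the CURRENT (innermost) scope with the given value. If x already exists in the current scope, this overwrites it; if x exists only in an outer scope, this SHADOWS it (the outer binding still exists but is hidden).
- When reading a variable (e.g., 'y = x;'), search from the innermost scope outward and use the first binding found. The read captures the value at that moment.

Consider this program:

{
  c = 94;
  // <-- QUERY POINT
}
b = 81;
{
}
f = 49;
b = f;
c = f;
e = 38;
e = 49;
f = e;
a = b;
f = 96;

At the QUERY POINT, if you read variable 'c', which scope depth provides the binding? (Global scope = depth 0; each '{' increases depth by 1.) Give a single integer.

Answer: 1

Derivation:
Step 1: enter scope (depth=1)
Step 2: declare c=94 at depth 1
Visible at query point: c=94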